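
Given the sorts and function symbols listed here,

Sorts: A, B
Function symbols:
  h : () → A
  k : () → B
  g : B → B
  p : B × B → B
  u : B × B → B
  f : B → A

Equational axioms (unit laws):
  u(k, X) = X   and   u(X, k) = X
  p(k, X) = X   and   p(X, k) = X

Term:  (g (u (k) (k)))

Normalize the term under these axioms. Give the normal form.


normal form = (g (k))

1. (g (u (k) (k)))  →  (g (k))


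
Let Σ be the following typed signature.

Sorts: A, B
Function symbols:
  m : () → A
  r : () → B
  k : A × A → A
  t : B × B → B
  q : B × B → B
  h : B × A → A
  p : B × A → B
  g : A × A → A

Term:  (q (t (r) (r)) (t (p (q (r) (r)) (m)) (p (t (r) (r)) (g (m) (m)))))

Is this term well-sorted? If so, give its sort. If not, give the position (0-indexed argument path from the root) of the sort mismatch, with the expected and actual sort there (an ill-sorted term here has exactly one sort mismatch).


    (r) : B
    (r) : B
  (t (r) (r)) : B
        (r) : B
        (r) : B
      (q (r) (r)) : B
      (m) : A
    (p (q (r) (r)) (m)) : B
        (r) : B
        (r) : B
      (t (r) (r)) : B
        (m) : A
        (m) : A
      (g (m) (m)) : A
    (p (t (r) (r)) (g (m) (m))) : B
  (t (p (q (r) (r)) (m)) (p (t (r) (r)) (g (m) (m)))) : B
(q (t (r) (r)) (t (p (q (r) (r)) (m)) (p (t (r) (r)) (g (m) (m))))) : B

well-sorted; sort = B


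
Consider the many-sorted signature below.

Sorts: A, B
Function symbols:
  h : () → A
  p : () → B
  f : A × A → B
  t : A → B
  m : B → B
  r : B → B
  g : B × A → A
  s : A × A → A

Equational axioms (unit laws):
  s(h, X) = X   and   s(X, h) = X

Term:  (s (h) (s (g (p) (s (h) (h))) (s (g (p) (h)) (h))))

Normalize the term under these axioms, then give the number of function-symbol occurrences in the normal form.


1. (s (h) (s (g (p) (s (h) (h))) (s (g (p) (h)) (h))))  →  (s (g (p) (s (h) (h))) (s (g (p) (h)) (h)))
2. (s (g (p) (s (h) (h))) (s (g (p) (h)) (h)))  →  (s (g (p) (h)) (s (g (p) (h)) (h)))
3. (s (g (p) (h)) (s (g (p) (h)) (h)))  →  (s (g (p) (h)) (g (p) (h)))
normal form: (s (g (p) (h)) (g (p) (h)))

size = 7


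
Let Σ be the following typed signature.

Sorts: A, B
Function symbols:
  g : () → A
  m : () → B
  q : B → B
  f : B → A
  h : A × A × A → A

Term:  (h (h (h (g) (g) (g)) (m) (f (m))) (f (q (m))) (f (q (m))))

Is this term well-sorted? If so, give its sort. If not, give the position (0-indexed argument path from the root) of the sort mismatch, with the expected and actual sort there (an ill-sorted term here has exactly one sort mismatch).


      (g) : A
      (g) : A
      (g) : A
    (h (g) (g) (g)) : A
    (m) : B
      (m) : B
    (f (m)) : A
  (h (h (g) (g) (g)) (m) (f (m))) : ✗ arg 1 at [0, 1] has sort B, expected A
      (m) : B
    (q (m)) : B
  (f (q (m))) : A
      (m) : B
    (q (m)) : B
  (f (q (m))) : A

ill-sorted at position [0, 1]: expected A, got B


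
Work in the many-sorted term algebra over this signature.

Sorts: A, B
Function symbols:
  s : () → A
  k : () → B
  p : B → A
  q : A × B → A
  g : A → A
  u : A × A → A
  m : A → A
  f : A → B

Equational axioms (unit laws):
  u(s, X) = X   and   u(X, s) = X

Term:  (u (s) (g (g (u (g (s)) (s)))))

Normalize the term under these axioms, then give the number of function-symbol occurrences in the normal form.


1. (u (s) (g (g (u (g (s)) (s)))))  →  (g (g (u (g (s)) (s))))
2. (g (g (u (g (s)) (s))))  →  (g (g (g (s))))
normal form: (g (g (g (s))))

size = 4


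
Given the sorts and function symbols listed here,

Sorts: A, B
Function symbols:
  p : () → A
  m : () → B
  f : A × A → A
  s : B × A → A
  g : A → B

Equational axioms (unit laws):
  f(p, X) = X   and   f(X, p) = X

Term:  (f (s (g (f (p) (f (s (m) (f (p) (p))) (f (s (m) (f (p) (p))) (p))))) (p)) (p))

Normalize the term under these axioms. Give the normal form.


normal form = (s (g (f (s (m) (p)) (s (m) (p)))) (p))

1. (f (s (g (f (p) (f (s (m) (f (p) (p))) (f (s (m) (f (p) (p))) (p))))) (p)) (p))  →  (s (g (f (p) (f (s (m) (f (p) (p))) (f (s (m) (f (p) (p))) (p))))) (p))
2. (s (g (f (p) (f (s (m) (f (p) (p))) (f (s (m) (f (p) (p))) (p))))) (p))  →  (s (g (f (s (m) (f (p) (p))) (f (s (m) (f (p) (p))) (p)))) (p))
3. (s (g (f (s (m) (f (p) (p))) (f (s (m) (f (p) (p))) (p)))) (p))  →  (s (g (f (s (m) (p)) (f (s (m) (f (p) (p))) (p)))) (p))
4. (s (g (f (s (m) (p)) (f (s (m) (f (p) (p))) (p)))) (p))  →  (s (g (f (s (m) (p)) (s (m) (f (p) (p))))) (p))
5. (s (g (f (s (m) (p)) (s (m) (f (p) (p))))) (p))  →  (s (g (f (s (m) (p)) (s (m) (p)))) (p))


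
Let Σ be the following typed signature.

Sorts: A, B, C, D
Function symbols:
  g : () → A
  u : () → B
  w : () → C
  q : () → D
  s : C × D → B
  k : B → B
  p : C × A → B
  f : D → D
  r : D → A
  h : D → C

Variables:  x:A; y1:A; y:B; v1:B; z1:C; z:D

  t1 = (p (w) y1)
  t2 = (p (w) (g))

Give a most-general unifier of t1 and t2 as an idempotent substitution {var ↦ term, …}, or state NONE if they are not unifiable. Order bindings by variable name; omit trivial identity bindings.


{y1 ↦ (g)}


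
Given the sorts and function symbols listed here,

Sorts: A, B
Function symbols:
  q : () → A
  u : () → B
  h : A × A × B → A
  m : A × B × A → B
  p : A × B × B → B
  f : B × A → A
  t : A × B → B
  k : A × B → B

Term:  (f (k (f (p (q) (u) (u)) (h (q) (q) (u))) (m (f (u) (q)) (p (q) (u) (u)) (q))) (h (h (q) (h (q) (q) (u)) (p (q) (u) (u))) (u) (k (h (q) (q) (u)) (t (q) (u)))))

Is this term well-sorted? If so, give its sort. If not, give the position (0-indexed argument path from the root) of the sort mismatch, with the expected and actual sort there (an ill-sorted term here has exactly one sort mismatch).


ill-sorted at position [1, 1]: expected A, got B

        (q) : A
        (u) : B
        (u) : B
      (p (q) (u) (u)) : B
        (q) : A
        (q) : A
        (u) : B
      (h (q) (q) (u)) : A
    (f (p (q) (u) (u)) (h (q) (q) (u))) : A
        (u) : B
        (q) : A
      (f (u) (q)) : A
        (q) : A
        (u) : B
        (u) : B
      (p (q) (u) (u)) : B
      (q) : A
    (m (f (u) (q)) (p (q) (u) (u)) (q)) : B
  (k (f (p (q) (u) (u)) (h (q) (q) (u))) (m (f (u) (q)) (p (q) (u) (u)) (q))) : B
      (q) : A
        (q) : A
        (q) : A
        (u) : B
      (h (q) (q) (u)) : A
        (q) : A
        (u) : B
        (u) : B
      (p (q) (u) (u)) : B
    (h (q) (h (q) (q) (u)) (p (q) (u) (u))) : A
    (u) : B
        (q) : A
        (q) : A
        (u) : B
      (h (q) (q) (u)) : A
        (q) : A
        (u) : B
      (t (q) (u)) : B
    (k (h (q) (q) (u)) (t (q) (u))) : B
  (h (h (q) (h (q) (q) (u)) (p (q) (u) (u))) (u) (k (h (q) (q) (u)) (t (q) (u)))) : ✗ arg 1 at [1, 1] has sort B, expected A


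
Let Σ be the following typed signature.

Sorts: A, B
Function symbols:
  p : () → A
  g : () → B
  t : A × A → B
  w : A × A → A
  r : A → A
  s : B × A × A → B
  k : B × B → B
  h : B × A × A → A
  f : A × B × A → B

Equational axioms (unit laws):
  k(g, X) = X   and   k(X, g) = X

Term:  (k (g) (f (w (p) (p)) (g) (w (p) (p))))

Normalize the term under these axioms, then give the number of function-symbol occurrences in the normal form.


size = 8

1. (k (g) (f (w (p) (p)) (g) (w (p) (p))))  →  (f (w (p) (p)) (g) (w (p) (p)))
normal form: (f (w (p) (p)) (g) (w (p) (p)))


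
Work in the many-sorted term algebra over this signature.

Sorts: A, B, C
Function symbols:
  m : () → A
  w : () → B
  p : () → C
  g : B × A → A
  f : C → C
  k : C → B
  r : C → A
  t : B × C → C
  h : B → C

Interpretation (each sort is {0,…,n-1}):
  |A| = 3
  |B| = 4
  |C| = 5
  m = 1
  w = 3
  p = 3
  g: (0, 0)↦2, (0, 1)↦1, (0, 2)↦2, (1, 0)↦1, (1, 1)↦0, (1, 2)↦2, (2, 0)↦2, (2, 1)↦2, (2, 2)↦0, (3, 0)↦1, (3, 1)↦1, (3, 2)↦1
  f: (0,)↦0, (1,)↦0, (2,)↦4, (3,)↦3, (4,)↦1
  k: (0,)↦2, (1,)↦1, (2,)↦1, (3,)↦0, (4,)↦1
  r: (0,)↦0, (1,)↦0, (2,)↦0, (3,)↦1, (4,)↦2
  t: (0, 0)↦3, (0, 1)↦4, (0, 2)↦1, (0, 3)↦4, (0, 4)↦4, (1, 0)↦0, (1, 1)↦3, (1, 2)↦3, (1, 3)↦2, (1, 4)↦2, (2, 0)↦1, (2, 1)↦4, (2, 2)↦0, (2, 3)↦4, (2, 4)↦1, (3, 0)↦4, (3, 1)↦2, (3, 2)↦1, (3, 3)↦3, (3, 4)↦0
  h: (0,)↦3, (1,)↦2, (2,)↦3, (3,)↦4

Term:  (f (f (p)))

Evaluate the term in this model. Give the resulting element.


value = 3

  p = 3
  (f (p)) = f(3,) = 3
  (f (f (p))) = f(3,) = 3


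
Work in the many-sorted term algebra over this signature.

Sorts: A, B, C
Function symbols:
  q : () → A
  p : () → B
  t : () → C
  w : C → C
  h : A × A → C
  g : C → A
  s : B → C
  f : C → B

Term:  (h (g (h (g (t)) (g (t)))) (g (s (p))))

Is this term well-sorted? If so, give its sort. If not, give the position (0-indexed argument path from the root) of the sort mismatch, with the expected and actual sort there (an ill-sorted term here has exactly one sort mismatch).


well-sorted; sort = C

        (t) : C
      (g (t)) : A
        (t) : C
      (g (t)) : A
    (h (g (t)) (g (t))) : C
  (g (h (g (t)) (g (t)))) : A
      (p) : B
    (s (p)) : C
  (g (s (p))) : A
(h (g (h (g (t)) (g (t)))) (g (s (p)))) : C


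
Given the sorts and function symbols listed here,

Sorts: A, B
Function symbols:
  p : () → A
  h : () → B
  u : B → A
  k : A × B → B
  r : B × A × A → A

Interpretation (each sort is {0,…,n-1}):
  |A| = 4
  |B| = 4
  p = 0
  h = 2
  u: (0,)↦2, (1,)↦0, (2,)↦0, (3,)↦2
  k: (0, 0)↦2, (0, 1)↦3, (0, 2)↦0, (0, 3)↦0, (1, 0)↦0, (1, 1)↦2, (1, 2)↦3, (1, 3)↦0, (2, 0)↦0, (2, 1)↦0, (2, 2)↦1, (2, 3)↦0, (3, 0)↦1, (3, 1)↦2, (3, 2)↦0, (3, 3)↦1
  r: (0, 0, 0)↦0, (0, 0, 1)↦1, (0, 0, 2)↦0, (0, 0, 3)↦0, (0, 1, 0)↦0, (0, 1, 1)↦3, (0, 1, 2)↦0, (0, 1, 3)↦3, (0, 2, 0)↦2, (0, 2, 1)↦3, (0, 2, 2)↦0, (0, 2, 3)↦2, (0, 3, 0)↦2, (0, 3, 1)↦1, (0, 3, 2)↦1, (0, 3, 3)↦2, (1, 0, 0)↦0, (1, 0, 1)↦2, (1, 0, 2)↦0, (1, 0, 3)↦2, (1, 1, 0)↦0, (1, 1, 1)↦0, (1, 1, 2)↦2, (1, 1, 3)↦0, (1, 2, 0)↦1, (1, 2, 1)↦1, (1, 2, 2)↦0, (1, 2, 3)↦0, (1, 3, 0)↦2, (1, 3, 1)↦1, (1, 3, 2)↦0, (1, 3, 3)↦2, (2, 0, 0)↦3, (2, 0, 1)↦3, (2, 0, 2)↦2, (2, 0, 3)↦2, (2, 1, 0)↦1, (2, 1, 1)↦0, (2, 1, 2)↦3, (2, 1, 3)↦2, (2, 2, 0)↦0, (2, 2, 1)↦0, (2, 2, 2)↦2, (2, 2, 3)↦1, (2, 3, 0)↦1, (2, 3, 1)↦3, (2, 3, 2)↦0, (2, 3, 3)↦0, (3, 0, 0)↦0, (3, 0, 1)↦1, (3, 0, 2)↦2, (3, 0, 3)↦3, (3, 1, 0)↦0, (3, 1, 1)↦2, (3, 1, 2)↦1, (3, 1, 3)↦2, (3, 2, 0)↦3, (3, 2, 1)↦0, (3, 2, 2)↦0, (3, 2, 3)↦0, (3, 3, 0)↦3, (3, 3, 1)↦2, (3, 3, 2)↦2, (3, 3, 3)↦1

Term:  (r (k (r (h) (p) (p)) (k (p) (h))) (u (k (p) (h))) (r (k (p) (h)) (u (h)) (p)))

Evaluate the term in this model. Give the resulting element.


  h = 2
  p = 0
  p = 0
  (r (h) (p) (p)) = r(2, 0, 0) = 3
  p = 0
  h = 2
  (k (p) (h)) = k(0, 2) = 0
  (k (r (h) (p) (p)) (k (p) (h))) = k(3, 0) = 1
  p = 0
  h = 2
  (k (p) (h)) = k(0, 2) = 0
  (u (k (p) (h))) = u(0,) = 2
  p = 0
  h = 2
  (k (p) (h)) = k(0, 2) = 0
  h = 2
  (u (h)) = u(2,) = 0
  p = 0
  (r (k (p) (h)) (u (h)) (p)) = r(0, 0, 0) = 0
  (r (k (r (h) (p) (p)) (k (p) (h))) (u (k (p) (h))) (r (k (p) (h)) (u (h)) (p))) = r(1, 2, 0) = 1

value = 1


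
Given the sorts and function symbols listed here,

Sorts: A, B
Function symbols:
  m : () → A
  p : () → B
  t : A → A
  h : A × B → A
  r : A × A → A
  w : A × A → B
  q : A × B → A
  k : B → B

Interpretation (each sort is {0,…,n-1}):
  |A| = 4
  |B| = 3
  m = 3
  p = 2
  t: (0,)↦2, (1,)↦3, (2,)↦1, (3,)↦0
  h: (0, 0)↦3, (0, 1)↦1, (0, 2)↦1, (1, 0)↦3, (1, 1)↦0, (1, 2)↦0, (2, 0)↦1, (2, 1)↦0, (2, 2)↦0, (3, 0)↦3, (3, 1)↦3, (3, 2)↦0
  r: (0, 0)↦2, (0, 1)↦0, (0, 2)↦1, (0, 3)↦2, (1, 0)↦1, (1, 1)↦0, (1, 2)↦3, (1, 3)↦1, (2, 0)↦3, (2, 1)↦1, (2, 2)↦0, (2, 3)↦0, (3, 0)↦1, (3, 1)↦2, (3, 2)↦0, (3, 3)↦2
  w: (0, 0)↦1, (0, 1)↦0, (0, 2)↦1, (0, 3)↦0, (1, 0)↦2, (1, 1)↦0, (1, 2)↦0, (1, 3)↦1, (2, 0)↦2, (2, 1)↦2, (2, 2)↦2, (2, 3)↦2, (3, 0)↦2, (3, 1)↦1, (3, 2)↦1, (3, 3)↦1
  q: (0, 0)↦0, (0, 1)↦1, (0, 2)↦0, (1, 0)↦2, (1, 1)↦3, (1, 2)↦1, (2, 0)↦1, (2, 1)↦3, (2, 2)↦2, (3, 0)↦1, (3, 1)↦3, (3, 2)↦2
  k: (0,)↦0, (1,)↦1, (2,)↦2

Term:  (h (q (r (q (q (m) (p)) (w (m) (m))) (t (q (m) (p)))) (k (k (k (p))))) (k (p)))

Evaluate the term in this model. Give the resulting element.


value = 0

  m = 3
  p = 2
  (q (m) (p)) = q(3, 2) = 2
  m = 3
  m = 3
  (w (m) (m)) = w(3, 3) = 1
  (q (q (m) (p)) (w (m) (m))) = q(2, 1) = 3
  m = 3
  p = 2
  (q (m) (p)) = q(3, 2) = 2
  (t (q (m) (p))) = t(2,) = 1
  (r (q (q (m) (p)) (w (m) (m))) (t (q (m) (p)))) = r(3, 1) = 2
  p = 2
  (k (p)) = k(2,) = 2
  (k (k (p))) = k(2,) = 2
  (k (k (k (p)))) = k(2,) = 2
  (q (r (q (q (m) (p)) (w (m) (m))) (t (q (m) (p)))) (k (k (k (p))))) = q(2, 2) = 2
  p = 2
  (k (p)) = k(2,) = 2
  (h (q (r (q (q (m) (p)) (w (m) (m))) (t (q (m) (p)))) (k (k (k (p))))) (k (p))) = h(2, 2) = 0


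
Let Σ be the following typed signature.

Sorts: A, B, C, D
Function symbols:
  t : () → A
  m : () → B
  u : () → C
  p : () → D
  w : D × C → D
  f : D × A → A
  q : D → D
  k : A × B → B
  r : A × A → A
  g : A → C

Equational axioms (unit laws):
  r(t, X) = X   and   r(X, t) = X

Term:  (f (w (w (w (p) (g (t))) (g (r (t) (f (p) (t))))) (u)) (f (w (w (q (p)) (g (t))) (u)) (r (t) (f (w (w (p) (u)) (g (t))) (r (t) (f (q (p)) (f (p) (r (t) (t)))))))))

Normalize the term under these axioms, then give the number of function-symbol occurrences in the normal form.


size = 33

1. (f (w (w (w (p) (g (t))) (g (r (t) (f (p) (t))))) (u)) (f (w (w (q (p)) (g (t))) (u)) (r (t) (f (w (w (p) (u)) (g (t))) (r (t) (f (q (p)) (f (p) (r (t) (t)))))))))  →  (f (w (w (w (p) (g (t))) (g (f (p) (t)))) (u)) (f (w (w (q (p)) (g (t))) (u)) (r (t) (f (w (w (p) (u)) (g (t))) (r (t) (f (q (p)) (f (p) (r (t) (t)))))))))
2. (f (w (w (w (p) (g (t))) (g (f (p) (t)))) (u)) (f (w (w (q (p)) (g (t))) (u)) (r (t) (f (w (w (p) (u)) (g (t))) (r (t) (f (q (p)) (f (p) (r (t) (t)))))))))  →  (f (w (w (w (p) (g (t))) (g (f (p) (t)))) (u)) (f (w (w (q (p)) (g (t))) (u)) (f (w (w (p) (u)) (g (t))) (r (t) (f (q (p)) (f (p) (r (t) (t))))))))
3. (f (w (w (w (p) (g (t))) (g (f (p) (t)))) (u)) (f (w (w (q (p)) (g (t))) (u)) (f (w (w (p) (u)) (g (t))) (r (t) (f (q (p)) (f (p) (r (t) (t))))))))  →  (f (w (w (w (p) (g (t))) (g (f (p) (t)))) (u)) (f (w (w (q (p)) (g (t))) (u)) (f (w (w (p) (u)) (g (t))) (f (q (p)) (f (p) (r (t) (t)))))))
4. (f (w (w (w (p) (g (t))) (g (f (p) (t)))) (u)) (f (w (w (q (p)) (g (t))) (u)) (f (w (w (p) (u)) (g (t))) (f (q (p)) (f (p) (r (t) (t)))))))  →  (f (w (w (w (p) (g (t))) (g (f (p) (t)))) (u)) (f (w (w (q (p)) (g (t))) (u)) (f (w (w (p) (u)) (g (t))) (f (q (p)) (f (p) (t))))))
normal form: (f (w (w (w (p) (g (t))) (g (f (p) (t)))) (u)) (f (w (w (q (p)) (g (t))) (u)) (f (w (w (p) (u)) (g (t))) (f (q (p)) (f (p) (t))))))


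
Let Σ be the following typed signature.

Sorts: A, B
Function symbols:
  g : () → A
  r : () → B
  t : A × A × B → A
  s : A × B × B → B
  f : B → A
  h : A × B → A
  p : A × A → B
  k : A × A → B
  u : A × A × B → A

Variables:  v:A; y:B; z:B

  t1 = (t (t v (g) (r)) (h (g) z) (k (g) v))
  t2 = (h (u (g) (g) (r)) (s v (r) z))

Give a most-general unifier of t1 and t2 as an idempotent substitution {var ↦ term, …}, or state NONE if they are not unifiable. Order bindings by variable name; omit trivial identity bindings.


NONE (not unifiable)

head clash or occurs-check failure — not unifiable


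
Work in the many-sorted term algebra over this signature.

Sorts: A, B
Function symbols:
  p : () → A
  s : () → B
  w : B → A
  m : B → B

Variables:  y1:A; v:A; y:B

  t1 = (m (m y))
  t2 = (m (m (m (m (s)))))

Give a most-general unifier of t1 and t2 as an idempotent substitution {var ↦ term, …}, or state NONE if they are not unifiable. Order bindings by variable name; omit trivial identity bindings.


{y ↦ (m (m (s)))}


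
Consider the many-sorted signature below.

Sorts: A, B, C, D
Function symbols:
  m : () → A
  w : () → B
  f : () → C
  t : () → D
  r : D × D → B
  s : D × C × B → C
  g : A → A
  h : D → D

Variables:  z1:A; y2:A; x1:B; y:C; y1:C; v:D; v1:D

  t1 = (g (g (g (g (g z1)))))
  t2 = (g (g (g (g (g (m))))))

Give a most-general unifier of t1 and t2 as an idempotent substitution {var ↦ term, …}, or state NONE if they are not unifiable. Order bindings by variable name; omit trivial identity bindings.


{z1 ↦ (m)}


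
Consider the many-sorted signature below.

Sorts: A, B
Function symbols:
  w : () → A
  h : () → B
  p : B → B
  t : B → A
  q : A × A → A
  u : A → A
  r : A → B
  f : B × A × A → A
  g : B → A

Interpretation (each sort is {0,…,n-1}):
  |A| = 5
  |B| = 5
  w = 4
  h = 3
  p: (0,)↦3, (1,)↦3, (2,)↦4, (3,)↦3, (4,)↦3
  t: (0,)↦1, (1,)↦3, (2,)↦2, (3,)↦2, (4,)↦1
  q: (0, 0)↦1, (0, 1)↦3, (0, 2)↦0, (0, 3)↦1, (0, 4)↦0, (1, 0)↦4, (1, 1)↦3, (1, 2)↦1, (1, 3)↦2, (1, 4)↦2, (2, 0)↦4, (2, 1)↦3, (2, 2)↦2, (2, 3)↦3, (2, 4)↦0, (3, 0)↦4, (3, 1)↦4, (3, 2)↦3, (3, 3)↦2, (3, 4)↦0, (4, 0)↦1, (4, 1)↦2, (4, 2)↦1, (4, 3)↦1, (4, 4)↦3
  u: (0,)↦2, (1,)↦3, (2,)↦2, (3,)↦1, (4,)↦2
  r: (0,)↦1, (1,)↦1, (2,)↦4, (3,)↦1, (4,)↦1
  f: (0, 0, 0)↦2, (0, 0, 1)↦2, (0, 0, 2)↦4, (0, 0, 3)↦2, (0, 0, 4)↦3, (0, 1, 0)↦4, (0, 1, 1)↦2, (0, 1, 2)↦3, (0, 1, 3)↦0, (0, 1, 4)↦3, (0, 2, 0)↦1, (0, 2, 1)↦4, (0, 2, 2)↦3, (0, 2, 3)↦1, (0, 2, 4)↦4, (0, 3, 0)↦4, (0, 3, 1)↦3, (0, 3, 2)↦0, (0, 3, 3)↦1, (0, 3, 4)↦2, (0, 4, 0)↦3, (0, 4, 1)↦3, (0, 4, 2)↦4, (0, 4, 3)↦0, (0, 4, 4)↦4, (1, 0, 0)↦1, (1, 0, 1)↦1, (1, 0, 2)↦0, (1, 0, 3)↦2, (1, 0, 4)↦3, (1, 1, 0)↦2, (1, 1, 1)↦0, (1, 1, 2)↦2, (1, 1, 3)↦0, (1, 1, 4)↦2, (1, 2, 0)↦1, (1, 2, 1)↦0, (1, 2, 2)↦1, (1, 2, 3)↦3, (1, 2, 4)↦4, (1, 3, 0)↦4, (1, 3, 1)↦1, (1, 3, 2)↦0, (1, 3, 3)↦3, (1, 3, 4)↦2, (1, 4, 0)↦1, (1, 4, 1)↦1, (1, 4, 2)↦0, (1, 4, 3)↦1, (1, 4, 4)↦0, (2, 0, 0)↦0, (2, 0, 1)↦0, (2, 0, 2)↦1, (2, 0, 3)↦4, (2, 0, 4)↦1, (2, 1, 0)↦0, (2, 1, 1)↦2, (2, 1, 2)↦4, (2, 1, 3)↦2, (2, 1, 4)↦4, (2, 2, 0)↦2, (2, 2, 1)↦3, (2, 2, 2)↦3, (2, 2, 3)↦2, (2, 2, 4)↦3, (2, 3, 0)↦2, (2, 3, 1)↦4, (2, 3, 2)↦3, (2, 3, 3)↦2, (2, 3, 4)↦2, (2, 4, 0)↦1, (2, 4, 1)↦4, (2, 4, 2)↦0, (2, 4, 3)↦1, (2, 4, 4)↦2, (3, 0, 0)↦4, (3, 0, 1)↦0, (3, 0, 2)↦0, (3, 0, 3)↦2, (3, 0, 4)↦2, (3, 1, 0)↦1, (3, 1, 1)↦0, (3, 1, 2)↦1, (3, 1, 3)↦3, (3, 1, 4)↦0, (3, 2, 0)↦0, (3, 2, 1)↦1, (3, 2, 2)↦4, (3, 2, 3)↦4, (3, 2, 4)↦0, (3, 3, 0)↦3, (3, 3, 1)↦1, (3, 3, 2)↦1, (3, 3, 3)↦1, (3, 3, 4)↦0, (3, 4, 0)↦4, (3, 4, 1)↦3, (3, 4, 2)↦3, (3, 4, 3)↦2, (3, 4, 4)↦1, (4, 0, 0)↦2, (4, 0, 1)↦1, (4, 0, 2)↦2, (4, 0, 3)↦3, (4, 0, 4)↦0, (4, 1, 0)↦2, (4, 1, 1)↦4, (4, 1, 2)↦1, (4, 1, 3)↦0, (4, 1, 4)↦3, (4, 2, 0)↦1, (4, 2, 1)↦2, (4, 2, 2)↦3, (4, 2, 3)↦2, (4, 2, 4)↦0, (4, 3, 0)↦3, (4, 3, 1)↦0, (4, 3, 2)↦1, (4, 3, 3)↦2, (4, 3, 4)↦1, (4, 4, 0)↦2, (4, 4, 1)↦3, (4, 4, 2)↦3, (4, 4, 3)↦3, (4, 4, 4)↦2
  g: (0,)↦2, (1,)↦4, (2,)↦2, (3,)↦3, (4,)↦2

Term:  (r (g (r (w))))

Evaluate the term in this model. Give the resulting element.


value = 1

  w = 4
  (r (w)) = r(4,) = 1
  (g (r (w))) = g(1,) = 4
  (r (g (r (w)))) = r(4,) = 1


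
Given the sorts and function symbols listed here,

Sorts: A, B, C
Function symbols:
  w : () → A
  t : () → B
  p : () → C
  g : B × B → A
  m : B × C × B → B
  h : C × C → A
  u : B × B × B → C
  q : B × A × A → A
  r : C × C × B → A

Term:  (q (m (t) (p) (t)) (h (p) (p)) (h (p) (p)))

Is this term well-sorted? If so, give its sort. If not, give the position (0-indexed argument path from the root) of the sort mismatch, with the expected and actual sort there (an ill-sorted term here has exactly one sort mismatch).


well-sorted; sort = A

    (t) : B
    (p) : C
    (t) : B
  (m (t) (p) (t)) : B
    (p) : C
    (p) : C
  (h (p) (p)) : A
    (p) : C
    (p) : C
  (h (p) (p)) : A
(q (m (t) (p) (t)) (h (p) (p)) (h (p) (p))) : A


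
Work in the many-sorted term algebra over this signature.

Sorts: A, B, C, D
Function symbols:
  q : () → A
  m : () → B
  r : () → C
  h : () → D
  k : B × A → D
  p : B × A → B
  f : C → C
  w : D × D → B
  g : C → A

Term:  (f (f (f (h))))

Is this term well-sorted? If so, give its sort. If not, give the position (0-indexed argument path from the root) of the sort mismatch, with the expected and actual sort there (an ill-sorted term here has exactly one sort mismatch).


      (h) : D
    (f (h)) : ✗ arg 0 at [0, 0, 0] has sort D, expected C

ill-sorted at position [0, 0, 0]: expected C, got D


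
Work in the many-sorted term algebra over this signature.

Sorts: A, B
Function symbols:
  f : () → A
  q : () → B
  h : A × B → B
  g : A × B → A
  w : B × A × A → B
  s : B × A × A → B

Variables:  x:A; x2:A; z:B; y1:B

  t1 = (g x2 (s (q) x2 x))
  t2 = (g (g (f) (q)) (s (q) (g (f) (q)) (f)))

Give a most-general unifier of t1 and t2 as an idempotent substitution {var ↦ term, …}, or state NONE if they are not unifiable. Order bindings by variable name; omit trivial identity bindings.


{x ↦ (f), x2 ↦ (g (f) (q))}


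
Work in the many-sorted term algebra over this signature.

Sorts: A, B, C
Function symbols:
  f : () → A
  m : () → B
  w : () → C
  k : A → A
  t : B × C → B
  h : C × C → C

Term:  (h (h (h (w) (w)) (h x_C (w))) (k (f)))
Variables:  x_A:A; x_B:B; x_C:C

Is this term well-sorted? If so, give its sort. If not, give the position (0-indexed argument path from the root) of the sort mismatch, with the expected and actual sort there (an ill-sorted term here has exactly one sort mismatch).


ill-sorted at position [1]: expected C, got A

      (w) : C
      (w) : C
    (h (w) (w)) : C
      x_C : C
      (w) : C
    (h x_C (w)) : C
  (h (h (w) (w)) (h x_C (w))) : C
    (f) : A
  (k (f)) : A
(h (h (h (w) (w)) (h x_C (w))) (k (f))) : ✗ arg 1 at [1] has sort A, expected C


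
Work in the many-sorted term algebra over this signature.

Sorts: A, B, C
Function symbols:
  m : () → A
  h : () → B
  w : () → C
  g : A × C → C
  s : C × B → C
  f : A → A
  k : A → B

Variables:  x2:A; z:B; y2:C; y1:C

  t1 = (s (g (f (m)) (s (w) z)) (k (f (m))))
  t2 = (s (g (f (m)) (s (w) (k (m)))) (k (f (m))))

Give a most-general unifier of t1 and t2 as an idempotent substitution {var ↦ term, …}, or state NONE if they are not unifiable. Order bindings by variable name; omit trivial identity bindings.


{z ↦ (k (m))}


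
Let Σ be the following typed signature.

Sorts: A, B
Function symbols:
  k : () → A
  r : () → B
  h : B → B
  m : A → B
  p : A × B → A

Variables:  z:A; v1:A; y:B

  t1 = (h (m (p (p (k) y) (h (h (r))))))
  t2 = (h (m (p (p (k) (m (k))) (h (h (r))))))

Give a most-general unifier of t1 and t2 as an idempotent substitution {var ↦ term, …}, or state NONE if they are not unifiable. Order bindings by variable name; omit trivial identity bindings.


{y ↦ (m (k))}


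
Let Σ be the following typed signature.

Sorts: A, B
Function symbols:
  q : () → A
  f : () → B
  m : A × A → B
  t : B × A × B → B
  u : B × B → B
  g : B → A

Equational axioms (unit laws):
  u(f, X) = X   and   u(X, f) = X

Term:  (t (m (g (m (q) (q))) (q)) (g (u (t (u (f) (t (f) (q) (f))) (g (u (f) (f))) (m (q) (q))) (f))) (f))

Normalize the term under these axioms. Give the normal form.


1. (t (m (g (m (q) (q))) (q)) (g (u (t (u (f) (t (f) (q) (f))) (g (u (f) (f))) (m (q) (q))) (f))) (f))  →  (t (m (g (m (q) (q))) (q)) (g (t (u (f) (t (f) (q) (f))) (g (u (f) (f))) (m (q) (q)))) (f))
2. (t (m (g (m (q) (q))) (q)) (g (t (u (f) (t (f) (q) (f))) (g (u (f) (f))) (m (q) (q)))) (f))  →  (t (m (g (m (q) (q))) (q)) (g (t (t (f) (q) (f)) (g (u (f) (f))) (m (q) (q)))) (f))
3. (t (m (g (m (q) (q))) (q)) (g (t (t (f) (q) (f)) (g (u (f) (f))) (m (q) (q)))) (f))  →  (t (m (g (m (q) (q))) (q)) (g (t (t (f) (q) (f)) (g (f)) (m (q) (q)))) (f))

normal form = (t (m (g (m (q) (q))) (q)) (g (t (t (f) (q) (f)) (g (f)) (m (q) (q)))) (f))


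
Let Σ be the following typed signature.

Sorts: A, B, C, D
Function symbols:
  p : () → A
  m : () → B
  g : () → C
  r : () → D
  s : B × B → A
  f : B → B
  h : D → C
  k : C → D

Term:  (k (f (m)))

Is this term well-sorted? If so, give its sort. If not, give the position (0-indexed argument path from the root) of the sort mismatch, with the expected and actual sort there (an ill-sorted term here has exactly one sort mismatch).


    (m) : B
  (f (m)) : B
(k (f (m))) : ✗ arg 0 at [0] has sort B, expected C

ill-sorted at position [0]: expected C, got B


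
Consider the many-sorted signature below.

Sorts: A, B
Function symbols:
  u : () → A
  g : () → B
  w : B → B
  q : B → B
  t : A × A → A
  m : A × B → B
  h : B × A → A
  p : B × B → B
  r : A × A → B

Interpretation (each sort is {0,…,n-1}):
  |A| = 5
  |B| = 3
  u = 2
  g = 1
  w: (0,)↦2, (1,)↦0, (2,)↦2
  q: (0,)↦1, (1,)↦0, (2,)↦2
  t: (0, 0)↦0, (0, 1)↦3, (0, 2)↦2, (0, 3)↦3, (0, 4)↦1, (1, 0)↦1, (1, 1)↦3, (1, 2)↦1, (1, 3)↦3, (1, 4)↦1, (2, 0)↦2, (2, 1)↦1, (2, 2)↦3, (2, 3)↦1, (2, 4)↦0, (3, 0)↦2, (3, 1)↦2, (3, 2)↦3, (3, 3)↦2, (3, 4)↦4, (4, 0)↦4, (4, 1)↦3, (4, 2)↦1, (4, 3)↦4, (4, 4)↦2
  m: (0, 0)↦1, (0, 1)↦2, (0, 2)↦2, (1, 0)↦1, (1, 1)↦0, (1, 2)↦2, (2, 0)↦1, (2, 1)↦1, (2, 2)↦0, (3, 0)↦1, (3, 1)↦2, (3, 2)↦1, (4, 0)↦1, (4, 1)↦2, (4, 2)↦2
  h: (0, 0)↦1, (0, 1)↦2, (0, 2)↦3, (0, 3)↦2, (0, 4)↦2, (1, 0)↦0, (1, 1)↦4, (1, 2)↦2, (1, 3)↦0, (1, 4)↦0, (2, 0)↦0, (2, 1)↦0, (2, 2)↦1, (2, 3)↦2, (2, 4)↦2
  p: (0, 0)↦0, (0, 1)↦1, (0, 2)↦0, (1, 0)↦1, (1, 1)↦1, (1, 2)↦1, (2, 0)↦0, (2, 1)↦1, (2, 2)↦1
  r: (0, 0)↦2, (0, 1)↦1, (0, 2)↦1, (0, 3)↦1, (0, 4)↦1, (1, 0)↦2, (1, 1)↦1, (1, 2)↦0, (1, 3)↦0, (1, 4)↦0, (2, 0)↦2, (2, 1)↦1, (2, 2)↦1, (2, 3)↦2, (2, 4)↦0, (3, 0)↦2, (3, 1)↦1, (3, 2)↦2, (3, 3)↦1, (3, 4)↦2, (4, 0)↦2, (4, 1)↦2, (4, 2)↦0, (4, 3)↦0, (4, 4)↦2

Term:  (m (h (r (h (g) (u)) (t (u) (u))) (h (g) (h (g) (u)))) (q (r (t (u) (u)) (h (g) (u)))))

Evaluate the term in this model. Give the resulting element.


  g = 1
  u = 2
  (h (g) (u)) = h(1, 2) = 2
  u = 2
  u = 2
  (t (u) (u)) = t(2, 2) = 3
  (r (h (g) (u)) (t (u) (u))) = r(2, 3) = 2
  g = 1
  g = 1
  u = 2
  (h (g) (u)) = h(1, 2) = 2
  (h (g) (h (g) (u))) = h(1, 2) = 2
  (h (r (h (g) (u)) (t (u) (u))) (h (g) (h (g) (u)))) = h(2, 2) = 1
  u = 2
  u = 2
  (t (u) (u)) = t(2, 2) = 3
  g = 1
  u = 2
  (h (g) (u)) = h(1, 2) = 2
  (r (t (u) (u)) (h (g) (u))) = r(3, 2) = 2
  (q (r (t (u) (u)) (h (g) (u)))) = q(2,) = 2
  (m (h (r (h (g) (u)) (t (u) (u))) (h (g) (h (g) (u)))) (q (r (t (u) (u)) (h (g) (u))))) = m(1, 2) = 2

value = 2


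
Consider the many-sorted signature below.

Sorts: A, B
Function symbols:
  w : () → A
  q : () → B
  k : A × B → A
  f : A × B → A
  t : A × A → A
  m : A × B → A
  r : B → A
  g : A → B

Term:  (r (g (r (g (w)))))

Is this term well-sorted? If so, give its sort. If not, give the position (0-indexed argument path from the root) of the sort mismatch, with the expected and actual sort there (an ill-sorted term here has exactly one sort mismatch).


        (w) : A
      (g (w)) : B
    (r (g (w))) : A
  (g (r (g (w)))) : B
(r (g (r (g (w))))) : A

well-sorted; sort = A


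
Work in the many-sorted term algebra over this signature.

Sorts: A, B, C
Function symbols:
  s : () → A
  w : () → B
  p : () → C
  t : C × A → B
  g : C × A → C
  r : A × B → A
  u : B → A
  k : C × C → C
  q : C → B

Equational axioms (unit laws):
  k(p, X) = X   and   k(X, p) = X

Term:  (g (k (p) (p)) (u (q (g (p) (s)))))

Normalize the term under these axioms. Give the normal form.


normal form = (g (p) (u (q (g (p) (s)))))

1. (g (k (p) (p)) (u (q (g (p) (s)))))  →  (g (p) (u (q (g (p) (s)))))


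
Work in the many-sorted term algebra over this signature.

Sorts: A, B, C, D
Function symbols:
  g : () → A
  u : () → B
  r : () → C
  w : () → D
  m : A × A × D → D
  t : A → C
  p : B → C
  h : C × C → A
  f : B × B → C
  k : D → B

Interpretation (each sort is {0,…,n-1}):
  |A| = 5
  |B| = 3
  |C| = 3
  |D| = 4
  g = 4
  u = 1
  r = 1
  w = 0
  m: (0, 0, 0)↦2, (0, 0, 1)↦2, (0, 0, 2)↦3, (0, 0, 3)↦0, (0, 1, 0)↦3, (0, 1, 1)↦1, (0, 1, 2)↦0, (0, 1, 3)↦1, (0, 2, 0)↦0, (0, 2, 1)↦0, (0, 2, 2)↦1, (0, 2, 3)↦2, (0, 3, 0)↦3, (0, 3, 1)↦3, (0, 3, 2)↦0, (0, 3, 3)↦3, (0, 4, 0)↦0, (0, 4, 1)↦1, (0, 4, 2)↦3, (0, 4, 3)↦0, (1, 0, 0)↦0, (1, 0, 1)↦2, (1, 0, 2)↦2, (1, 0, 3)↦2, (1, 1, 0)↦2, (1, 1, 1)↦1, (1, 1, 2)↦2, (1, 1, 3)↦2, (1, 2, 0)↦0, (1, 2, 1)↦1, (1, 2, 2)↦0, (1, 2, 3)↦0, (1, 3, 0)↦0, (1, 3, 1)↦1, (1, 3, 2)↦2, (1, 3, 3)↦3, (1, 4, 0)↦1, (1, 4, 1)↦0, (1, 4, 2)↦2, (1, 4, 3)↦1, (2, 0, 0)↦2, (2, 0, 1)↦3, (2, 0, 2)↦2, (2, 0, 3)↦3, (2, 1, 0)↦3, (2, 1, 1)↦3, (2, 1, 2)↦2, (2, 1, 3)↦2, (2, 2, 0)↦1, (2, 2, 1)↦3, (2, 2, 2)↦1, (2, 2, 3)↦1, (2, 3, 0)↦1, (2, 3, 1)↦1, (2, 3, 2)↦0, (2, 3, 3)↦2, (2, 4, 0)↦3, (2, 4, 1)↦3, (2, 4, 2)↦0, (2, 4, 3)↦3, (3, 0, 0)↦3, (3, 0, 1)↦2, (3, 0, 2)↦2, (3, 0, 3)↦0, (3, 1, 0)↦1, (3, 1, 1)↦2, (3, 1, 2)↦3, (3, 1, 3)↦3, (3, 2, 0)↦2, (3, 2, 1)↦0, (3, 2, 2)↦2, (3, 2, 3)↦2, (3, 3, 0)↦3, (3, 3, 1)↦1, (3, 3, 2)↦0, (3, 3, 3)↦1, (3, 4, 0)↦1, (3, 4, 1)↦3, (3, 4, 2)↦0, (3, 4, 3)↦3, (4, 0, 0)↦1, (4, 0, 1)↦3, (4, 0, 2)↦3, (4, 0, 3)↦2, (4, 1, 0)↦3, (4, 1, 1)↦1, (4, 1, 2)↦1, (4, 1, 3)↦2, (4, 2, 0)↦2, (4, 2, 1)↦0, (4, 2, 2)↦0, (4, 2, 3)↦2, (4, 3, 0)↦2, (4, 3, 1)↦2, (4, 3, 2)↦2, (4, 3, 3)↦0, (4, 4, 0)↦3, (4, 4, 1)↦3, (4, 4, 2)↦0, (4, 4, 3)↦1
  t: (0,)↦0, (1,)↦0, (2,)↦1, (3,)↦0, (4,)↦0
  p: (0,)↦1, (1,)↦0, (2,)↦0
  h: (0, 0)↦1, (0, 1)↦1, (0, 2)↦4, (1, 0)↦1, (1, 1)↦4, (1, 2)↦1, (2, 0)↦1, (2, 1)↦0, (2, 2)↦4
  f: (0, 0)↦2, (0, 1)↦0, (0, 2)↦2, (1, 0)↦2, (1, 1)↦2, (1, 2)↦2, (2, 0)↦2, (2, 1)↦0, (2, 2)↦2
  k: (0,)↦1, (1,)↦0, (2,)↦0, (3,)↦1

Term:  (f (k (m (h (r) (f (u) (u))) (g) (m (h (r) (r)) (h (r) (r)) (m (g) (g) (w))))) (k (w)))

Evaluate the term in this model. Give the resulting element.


value = 2

  r = 1
  u = 1
  u = 1
  (f (u) (u)) = f(1, 1) = 2
  (h (r) (f (u) (u))) = h(1, 2) = 1
  g = 4
  r = 1
  r = 1
  (h (r) (r)) = h(1, 1) = 4
  r = 1
  r = 1
  (h (r) (r)) = h(1, 1) = 4
  g = 4
  g = 4
  w = 0
  (m (g) (g) (w)) = m(4, 4, 0) = 3
  (m (h (r) (r)) (h (r) (r)) (m (g) (g) (w))) = m(4, 4, 3) = 1
  (m (h (r) (f (u) (u))) (g) (m (h (r) (r)) (h (r) (r)) (m (g) (g) (w)))) = m(1, 4, 1) = 0
  (k (m (h (r) (f (u) (u))) (g) (m (h (r) (r)) (h (r) (r)) (m (g) (g) (w))))) = k(0,) = 1
  w = 0
  (k (w)) = k(0,) = 1
  (f (k (m (h (r) (f (u) (u))) (g) (m (h (r) (r)) (h (r) (r)) (m (g) (g) (w))))) (k (w))) = f(1, 1) = 2


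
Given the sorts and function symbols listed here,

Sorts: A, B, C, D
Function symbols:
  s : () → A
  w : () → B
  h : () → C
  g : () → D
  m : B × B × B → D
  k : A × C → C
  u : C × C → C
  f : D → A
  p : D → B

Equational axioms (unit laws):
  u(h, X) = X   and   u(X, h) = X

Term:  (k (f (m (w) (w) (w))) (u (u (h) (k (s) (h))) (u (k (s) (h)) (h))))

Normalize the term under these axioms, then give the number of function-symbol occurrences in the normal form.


size = 13

1. (k (f (m (w) (w) (w))) (u (u (h) (k (s) (h))) (u (k (s) (h)) (h))))  →  (k (f (m (w) (w) (w))) (u (k (s) (h)) (u (k (s) (h)) (h))))
2. (k (f (m (w) (w) (w))) (u (k (s) (h)) (u (k (s) (h)) (h))))  →  (k (f (m (w) (w) (w))) (u (k (s) (h)) (k (s) (h))))
normal form: (k (f (m (w) (w) (w))) (u (k (s) (h)) (k (s) (h))))


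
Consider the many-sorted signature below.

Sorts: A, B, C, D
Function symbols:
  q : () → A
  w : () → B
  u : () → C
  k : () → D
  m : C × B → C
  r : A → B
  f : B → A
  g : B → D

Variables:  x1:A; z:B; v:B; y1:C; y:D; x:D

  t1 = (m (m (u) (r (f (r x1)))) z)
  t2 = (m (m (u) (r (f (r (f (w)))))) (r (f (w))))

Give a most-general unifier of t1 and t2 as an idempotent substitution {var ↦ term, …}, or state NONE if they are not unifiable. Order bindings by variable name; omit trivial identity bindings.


{x1 ↦ (f (w)), z ↦ (r (f (w)))}


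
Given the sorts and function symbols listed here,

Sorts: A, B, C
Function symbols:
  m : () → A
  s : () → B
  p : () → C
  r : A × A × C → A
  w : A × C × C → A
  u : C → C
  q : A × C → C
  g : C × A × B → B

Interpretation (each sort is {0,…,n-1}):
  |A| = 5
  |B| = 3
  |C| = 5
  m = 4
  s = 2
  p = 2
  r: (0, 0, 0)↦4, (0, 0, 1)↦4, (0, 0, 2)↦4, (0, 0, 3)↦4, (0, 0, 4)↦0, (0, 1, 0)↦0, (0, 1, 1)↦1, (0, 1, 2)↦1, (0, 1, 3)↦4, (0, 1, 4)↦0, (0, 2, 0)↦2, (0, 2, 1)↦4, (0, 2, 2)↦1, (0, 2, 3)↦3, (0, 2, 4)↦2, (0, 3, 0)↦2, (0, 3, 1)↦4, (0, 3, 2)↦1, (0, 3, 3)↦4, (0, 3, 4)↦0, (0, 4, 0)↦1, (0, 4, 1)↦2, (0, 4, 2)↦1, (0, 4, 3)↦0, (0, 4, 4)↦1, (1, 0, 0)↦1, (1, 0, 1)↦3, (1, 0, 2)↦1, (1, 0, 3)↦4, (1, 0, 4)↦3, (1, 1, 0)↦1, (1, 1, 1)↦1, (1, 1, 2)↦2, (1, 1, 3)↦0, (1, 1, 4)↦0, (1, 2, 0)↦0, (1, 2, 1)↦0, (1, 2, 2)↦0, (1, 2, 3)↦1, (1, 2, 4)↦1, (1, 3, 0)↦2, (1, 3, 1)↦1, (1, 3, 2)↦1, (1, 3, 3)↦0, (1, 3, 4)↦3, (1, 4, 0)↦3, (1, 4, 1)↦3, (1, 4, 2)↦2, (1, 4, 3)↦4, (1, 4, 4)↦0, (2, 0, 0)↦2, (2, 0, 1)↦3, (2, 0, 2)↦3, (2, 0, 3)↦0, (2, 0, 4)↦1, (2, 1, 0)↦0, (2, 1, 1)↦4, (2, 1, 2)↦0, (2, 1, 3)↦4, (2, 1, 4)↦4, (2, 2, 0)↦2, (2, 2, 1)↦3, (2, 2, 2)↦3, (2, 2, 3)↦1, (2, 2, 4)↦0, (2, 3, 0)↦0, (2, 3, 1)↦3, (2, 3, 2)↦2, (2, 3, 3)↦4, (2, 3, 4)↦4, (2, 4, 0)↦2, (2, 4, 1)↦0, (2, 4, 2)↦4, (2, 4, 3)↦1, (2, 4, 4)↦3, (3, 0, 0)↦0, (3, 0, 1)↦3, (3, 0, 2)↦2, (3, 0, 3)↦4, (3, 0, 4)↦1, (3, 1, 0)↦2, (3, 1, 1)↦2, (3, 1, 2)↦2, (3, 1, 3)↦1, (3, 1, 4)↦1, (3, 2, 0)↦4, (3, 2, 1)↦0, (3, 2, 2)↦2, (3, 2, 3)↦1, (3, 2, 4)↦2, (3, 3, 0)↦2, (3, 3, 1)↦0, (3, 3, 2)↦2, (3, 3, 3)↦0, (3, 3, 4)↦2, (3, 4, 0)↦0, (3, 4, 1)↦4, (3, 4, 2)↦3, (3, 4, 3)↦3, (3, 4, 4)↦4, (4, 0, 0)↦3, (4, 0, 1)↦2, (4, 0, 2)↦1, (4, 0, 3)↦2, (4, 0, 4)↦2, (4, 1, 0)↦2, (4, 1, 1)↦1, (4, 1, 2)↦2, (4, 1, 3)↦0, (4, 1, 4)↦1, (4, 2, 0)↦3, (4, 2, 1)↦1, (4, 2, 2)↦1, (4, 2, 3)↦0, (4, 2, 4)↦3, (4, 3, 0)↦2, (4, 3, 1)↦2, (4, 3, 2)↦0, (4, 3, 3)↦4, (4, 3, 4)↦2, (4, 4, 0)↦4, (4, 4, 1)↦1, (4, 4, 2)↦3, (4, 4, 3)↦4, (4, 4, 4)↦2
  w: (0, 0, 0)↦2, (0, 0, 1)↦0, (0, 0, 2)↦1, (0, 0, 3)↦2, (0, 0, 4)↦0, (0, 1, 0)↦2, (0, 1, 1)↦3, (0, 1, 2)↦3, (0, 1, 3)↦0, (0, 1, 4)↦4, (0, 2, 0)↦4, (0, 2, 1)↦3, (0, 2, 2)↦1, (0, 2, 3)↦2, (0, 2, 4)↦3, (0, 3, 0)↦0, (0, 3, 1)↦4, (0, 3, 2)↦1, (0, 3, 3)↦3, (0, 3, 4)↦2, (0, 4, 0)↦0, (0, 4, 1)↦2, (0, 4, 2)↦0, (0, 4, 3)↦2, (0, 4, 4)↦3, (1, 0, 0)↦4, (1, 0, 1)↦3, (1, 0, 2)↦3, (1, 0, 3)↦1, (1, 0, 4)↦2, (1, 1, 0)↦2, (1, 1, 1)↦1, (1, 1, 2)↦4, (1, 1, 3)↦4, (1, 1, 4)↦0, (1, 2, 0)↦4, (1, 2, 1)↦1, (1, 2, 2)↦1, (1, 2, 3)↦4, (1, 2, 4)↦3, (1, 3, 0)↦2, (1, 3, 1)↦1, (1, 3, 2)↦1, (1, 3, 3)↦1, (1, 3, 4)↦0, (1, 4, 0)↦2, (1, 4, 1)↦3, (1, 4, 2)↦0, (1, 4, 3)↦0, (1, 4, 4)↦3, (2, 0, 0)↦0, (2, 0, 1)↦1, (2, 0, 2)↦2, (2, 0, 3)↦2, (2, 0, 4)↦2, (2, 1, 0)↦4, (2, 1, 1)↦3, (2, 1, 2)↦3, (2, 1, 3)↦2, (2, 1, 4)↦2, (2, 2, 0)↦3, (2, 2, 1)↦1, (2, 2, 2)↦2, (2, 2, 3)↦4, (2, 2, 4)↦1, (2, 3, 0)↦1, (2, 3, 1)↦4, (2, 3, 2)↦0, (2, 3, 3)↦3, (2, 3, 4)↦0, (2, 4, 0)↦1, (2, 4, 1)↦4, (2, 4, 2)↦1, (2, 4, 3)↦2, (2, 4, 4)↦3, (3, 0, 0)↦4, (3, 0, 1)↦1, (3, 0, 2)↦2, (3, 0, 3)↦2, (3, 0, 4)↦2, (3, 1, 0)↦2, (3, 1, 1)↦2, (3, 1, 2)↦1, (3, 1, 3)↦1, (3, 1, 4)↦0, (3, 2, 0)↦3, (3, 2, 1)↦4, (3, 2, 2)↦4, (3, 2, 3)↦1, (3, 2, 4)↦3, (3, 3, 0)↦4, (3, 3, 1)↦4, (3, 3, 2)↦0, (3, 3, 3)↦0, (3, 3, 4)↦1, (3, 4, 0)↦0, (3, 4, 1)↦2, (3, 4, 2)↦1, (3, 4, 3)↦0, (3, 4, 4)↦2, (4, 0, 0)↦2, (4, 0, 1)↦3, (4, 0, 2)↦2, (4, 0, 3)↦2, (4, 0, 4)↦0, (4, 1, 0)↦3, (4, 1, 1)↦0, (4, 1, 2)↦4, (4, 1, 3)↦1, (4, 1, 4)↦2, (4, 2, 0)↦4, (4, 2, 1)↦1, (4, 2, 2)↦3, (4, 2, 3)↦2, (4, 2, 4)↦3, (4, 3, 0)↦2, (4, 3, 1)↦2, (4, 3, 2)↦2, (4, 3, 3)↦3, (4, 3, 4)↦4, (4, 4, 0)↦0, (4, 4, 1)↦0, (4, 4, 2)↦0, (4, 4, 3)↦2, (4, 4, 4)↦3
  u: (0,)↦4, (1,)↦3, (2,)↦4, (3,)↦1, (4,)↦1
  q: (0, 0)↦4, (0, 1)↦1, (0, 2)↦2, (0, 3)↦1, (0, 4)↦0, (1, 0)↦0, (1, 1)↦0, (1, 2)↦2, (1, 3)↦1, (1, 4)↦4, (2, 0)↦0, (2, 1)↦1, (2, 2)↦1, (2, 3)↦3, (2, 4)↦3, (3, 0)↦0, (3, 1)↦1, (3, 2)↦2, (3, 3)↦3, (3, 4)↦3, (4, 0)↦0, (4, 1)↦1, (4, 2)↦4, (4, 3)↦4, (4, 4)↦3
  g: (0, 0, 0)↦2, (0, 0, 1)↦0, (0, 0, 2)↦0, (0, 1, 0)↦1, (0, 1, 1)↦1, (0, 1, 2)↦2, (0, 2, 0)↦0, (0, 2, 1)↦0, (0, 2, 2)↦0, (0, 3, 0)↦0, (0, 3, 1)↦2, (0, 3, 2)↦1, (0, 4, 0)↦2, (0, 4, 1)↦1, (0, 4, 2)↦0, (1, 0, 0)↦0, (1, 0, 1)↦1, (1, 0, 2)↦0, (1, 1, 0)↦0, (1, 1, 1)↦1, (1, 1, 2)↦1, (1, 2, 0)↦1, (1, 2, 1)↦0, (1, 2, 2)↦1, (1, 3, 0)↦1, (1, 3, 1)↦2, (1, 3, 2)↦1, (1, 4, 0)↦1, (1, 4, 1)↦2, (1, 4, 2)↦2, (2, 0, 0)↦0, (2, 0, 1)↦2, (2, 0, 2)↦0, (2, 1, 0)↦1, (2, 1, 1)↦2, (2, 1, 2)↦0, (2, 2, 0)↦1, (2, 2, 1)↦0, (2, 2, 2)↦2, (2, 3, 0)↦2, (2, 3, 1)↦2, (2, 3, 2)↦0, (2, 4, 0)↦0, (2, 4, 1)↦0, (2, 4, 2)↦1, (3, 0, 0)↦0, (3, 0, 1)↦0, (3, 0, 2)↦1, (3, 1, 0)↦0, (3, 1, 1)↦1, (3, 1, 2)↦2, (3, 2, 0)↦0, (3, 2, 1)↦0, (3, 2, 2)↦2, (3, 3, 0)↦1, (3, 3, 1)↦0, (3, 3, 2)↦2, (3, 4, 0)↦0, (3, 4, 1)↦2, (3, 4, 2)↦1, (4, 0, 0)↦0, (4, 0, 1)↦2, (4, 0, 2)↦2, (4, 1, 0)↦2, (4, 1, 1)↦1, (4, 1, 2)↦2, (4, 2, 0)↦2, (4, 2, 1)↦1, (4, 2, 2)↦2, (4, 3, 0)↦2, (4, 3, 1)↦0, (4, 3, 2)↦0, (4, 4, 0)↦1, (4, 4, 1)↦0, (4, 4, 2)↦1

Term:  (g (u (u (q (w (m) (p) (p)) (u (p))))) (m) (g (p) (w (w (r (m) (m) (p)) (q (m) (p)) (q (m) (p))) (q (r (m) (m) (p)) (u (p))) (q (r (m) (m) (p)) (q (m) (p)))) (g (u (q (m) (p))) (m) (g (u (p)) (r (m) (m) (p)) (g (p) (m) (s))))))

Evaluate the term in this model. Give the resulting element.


  m = 4
  p = 2
  p = 2
  (w (m) (p) (p)) = w(4, 2, 2) = 3
  p = 2
  (u (p)) = u(2,) = 4
  (q (w (m) (p) (p)) (u (p))) = q(3, 4) = 3
  (u (q (w (m) (p) (p)) (u (p)))) = u(3,) = 1
  (u (u (q (w (m) (p) (p)) (u (p))))) = u(1,) = 3
  m = 4
  p = 2
  m = 4
  m = 4
  p = 2
  (r (m) (m) (p)) = r(4, 4, 2) = 3
  m = 4
  p = 2
  (q (m) (p)) = q(4, 2) = 4
  m = 4
  p = 2
  (q (m) (p)) = q(4, 2) = 4
  (w (r (m) (m) (p)) (q (m) (p)) (q (m) (p))) = w(3, 4, 4) = 2
  m = 4
  m = 4
  p = 2
  (r (m) (m) (p)) = r(4, 4, 2) = 3
  p = 2
  (u (p)) = u(2,) = 4
  (q (r (m) (m) (p)) (u (p))) = q(3, 4) = 3
  m = 4
  m = 4
  p = 2
  (r (m) (m) (p)) = r(4, 4, 2) = 3
  m = 4
  p = 2
  (q (m) (p)) = q(4, 2) = 4
  (q (r (m) (m) (p)) (q (m) (p))) = q(3, 4) = 3
  (w (w (r (m) (m) (p)) (q (m) (p)) (q (m) (p))) (q (r (m) (m) (p)) (u (p))) (q (r (m) (m) (p)) (q (m) (p)))) = w(2, 3, 3) = 3
  m = 4
  p = 2
  (q (m) (p)) = q(4, 2) = 4
  (u (q (m) (p))) = u(4,) = 1
  m = 4
  p = 2
  (u (p)) = u(2,) = 4
  m = 4
  m = 4
  p = 2
  (r (m) (m) (p)) = r(4, 4, 2) = 3
  p = 2
  m = 4
  s = 2
  (g (p) (m) (s)) = g(2, 4, 2) = 1
  (g (u (p)) (r (m) (m) (p)) (g (p) (m) (s))) = g(4, 3, 1) = 0
  (g (u (q (m) (p))) (m) (g (u (p)) (r (m) (m) (p)) (g (p) (m) (s)))) = g(1, 4, 0) = 1
  (g (p) (w (w (r (m) (m) (p)) (q (m) (p)) (q (m) (p))) (q (r (m) (m) (p)) (u (p))) (q (r (m) (m) (p)) (q (m) (p)))) (g (u (q (m) (p))) (m) (g (u (p)) (r (m) (m) (p)) (g (p) (m) (s))))) = g(2, 3, 1) = 2
  (g (u (u (q (w (m) (p) (p)) (u (p))))) (m) (g (p) (w (w (r (m) (m) (p)) (q (m) (p)) (q (m) (p))) (q (r (m) (m) (p)) (u (p))) (q (r (m) (m) (p)) (q (m) (p)))) (g (u (q (m) (p))) (m) (g (u (p)) (r (m) (m) (p)) (g (p) (m) (s)))))) = g(3, 4, 2) = 1

value = 1


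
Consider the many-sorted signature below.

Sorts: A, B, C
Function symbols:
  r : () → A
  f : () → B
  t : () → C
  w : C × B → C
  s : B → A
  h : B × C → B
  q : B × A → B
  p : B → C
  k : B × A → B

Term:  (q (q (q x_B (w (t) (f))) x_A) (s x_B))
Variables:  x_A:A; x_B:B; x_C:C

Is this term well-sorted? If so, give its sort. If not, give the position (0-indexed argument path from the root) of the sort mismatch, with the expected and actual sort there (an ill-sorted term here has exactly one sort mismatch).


      x_B : B
        (t) : C
        (f) : B
      (w (t) (f)) : C
    (q x_B (w (t) (f))) : ✗ arg 1 at [0, 0, 1] has sort C, expected A
    x_A : A
    x_B : B
  (s x_B) : A

ill-sorted at position [0, 0, 1]: expected A, got C
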